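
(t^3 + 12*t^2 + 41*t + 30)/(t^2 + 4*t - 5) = (t^2 + 7*t + 6)/(t - 1)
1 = 1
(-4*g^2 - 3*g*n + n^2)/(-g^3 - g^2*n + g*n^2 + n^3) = (4*g - n)/(g^2 - n^2)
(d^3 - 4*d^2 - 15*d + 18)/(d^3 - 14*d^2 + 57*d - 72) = (d^3 - 4*d^2 - 15*d + 18)/(d^3 - 14*d^2 + 57*d - 72)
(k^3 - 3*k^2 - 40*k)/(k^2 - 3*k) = (k^2 - 3*k - 40)/(k - 3)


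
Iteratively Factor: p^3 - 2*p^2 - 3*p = (p - 3)*(p^2 + p) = (p - 3)*(p + 1)*(p)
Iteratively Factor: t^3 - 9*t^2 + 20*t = (t - 5)*(t^2 - 4*t) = (t - 5)*(t - 4)*(t)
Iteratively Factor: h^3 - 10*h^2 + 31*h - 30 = (h - 3)*(h^2 - 7*h + 10) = (h - 3)*(h - 2)*(h - 5)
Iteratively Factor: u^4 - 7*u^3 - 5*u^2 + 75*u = (u - 5)*(u^3 - 2*u^2 - 15*u) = (u - 5)*(u + 3)*(u^2 - 5*u) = (u - 5)^2*(u + 3)*(u)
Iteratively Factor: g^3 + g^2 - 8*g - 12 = (g + 2)*(g^2 - g - 6) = (g + 2)^2*(g - 3)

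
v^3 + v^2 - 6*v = v*(v - 2)*(v + 3)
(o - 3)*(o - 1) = o^2 - 4*o + 3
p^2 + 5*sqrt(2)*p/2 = p*(p + 5*sqrt(2)/2)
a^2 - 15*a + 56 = (a - 8)*(a - 7)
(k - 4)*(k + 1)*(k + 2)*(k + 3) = k^4 + 2*k^3 - 13*k^2 - 38*k - 24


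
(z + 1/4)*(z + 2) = z^2 + 9*z/4 + 1/2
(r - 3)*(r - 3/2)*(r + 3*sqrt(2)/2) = r^3 - 9*r^2/2 + 3*sqrt(2)*r^2/2 - 27*sqrt(2)*r/4 + 9*r/2 + 27*sqrt(2)/4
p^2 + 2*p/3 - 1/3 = (p - 1/3)*(p + 1)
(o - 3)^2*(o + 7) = o^3 + o^2 - 33*o + 63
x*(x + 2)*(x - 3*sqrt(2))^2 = x^4 - 6*sqrt(2)*x^3 + 2*x^3 - 12*sqrt(2)*x^2 + 18*x^2 + 36*x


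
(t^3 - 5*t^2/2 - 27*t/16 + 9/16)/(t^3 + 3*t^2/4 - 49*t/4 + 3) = (t + 3/4)/(t + 4)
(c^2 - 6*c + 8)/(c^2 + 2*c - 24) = (c - 2)/(c + 6)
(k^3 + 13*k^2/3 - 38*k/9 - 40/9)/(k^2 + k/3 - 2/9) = (3*k^2 + 11*k - 20)/(3*k - 1)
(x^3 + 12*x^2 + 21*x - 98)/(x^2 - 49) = (x^2 + 5*x - 14)/(x - 7)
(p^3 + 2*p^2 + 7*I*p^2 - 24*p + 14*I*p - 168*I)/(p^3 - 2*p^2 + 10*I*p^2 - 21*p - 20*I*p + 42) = (p^2 + 2*p - 24)/(p^2 + p*(-2 + 3*I) - 6*I)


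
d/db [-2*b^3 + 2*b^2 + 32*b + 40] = -6*b^2 + 4*b + 32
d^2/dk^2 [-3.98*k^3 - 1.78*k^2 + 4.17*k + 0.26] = -23.88*k - 3.56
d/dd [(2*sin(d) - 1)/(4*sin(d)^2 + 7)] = 2*(-4*sin(d)^2 + 4*sin(d) + 7)*cos(d)/(4*sin(d)^2 + 7)^2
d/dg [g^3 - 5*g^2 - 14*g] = 3*g^2 - 10*g - 14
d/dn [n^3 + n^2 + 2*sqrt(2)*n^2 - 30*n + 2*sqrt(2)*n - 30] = 3*n^2 + 2*n + 4*sqrt(2)*n - 30 + 2*sqrt(2)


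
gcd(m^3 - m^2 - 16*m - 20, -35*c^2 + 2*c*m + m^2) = 1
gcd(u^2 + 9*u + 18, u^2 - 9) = u + 3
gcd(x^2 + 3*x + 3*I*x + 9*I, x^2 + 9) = x + 3*I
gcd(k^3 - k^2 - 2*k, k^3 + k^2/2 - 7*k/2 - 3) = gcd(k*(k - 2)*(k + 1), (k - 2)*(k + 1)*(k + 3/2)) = k^2 - k - 2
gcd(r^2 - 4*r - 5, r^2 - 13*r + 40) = r - 5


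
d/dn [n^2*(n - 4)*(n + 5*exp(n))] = n*(5*n^2*exp(n) + 4*n^2 - 5*n*exp(n) - 12*n - 40*exp(n))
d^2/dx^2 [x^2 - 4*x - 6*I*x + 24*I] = 2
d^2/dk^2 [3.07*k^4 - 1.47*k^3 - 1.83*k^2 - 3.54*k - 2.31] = 36.84*k^2 - 8.82*k - 3.66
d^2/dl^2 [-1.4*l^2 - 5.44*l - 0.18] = -2.80000000000000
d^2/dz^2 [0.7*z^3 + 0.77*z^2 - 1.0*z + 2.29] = 4.2*z + 1.54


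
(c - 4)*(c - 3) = c^2 - 7*c + 12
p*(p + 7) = p^2 + 7*p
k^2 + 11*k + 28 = (k + 4)*(k + 7)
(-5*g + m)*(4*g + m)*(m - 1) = -20*g^2*m + 20*g^2 - g*m^2 + g*m + m^3 - m^2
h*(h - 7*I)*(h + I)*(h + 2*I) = h^4 - 4*I*h^3 + 19*h^2 + 14*I*h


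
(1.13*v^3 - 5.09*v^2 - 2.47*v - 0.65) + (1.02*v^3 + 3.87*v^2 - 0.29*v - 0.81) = 2.15*v^3 - 1.22*v^2 - 2.76*v - 1.46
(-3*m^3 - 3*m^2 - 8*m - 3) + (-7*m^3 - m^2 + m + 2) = -10*m^3 - 4*m^2 - 7*m - 1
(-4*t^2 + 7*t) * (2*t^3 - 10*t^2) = -8*t^5 + 54*t^4 - 70*t^3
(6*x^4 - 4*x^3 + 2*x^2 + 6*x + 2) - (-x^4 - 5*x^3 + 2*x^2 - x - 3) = 7*x^4 + x^3 + 7*x + 5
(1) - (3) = -2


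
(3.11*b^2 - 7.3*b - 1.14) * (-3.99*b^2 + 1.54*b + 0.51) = -12.4089*b^4 + 33.9164*b^3 - 5.1073*b^2 - 5.4786*b - 0.5814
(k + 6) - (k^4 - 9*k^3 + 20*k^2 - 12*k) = -k^4 + 9*k^3 - 20*k^2 + 13*k + 6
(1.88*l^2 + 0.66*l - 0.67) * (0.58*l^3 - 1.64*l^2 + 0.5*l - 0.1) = 1.0904*l^5 - 2.7004*l^4 - 0.531*l^3 + 1.2408*l^2 - 0.401*l + 0.067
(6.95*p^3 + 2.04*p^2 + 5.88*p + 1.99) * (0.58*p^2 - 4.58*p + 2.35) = 4.031*p^5 - 30.6478*p^4 + 10.3997*p^3 - 20.9822*p^2 + 4.7038*p + 4.6765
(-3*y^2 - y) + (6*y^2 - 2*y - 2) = 3*y^2 - 3*y - 2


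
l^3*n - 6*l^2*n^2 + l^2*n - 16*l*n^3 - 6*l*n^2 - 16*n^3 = (l - 8*n)*(l + 2*n)*(l*n + n)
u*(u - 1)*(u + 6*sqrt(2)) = u^3 - u^2 + 6*sqrt(2)*u^2 - 6*sqrt(2)*u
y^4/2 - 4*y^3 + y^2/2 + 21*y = y*(y/2 + 1)*(y - 7)*(y - 3)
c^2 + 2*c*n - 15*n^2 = (c - 3*n)*(c + 5*n)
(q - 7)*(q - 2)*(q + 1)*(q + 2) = q^4 - 6*q^3 - 11*q^2 + 24*q + 28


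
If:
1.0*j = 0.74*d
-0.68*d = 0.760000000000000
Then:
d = -1.12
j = -0.83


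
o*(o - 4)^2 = o^3 - 8*o^2 + 16*o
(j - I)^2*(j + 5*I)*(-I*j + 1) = -I*j^4 + 4*j^3 - 6*I*j^2 + 4*j - 5*I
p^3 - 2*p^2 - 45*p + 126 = (p - 6)*(p - 3)*(p + 7)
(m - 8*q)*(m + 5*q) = m^2 - 3*m*q - 40*q^2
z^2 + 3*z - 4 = (z - 1)*(z + 4)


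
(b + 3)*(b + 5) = b^2 + 8*b + 15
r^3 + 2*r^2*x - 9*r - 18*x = (r - 3)*(r + 3)*(r + 2*x)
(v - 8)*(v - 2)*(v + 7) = v^3 - 3*v^2 - 54*v + 112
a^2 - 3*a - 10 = (a - 5)*(a + 2)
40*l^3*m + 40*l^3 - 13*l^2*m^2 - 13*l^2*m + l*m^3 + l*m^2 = (-8*l + m)*(-5*l + m)*(l*m + l)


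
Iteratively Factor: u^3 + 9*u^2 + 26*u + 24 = (u + 2)*(u^2 + 7*u + 12) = (u + 2)*(u + 3)*(u + 4)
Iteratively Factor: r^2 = (r)*(r)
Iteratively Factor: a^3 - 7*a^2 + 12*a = (a)*(a^2 - 7*a + 12) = a*(a - 3)*(a - 4)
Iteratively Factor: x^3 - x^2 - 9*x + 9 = (x + 3)*(x^2 - 4*x + 3) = (x - 1)*(x + 3)*(x - 3)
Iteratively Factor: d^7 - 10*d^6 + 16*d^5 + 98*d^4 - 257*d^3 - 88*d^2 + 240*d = (d - 1)*(d^6 - 9*d^5 + 7*d^4 + 105*d^3 - 152*d^2 - 240*d) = (d - 4)*(d - 1)*(d^5 - 5*d^4 - 13*d^3 + 53*d^2 + 60*d) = (d - 4)^2*(d - 1)*(d^4 - d^3 - 17*d^2 - 15*d) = d*(d - 4)^2*(d - 1)*(d^3 - d^2 - 17*d - 15) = d*(d - 4)^2*(d - 1)*(d + 3)*(d^2 - 4*d - 5) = d*(d - 4)^2*(d - 1)*(d + 1)*(d + 3)*(d - 5)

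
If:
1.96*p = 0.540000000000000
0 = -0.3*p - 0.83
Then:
No Solution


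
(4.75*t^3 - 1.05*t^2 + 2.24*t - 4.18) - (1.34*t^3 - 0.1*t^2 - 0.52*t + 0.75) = 3.41*t^3 - 0.95*t^2 + 2.76*t - 4.93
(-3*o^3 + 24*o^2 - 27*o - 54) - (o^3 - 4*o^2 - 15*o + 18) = -4*o^3 + 28*o^2 - 12*o - 72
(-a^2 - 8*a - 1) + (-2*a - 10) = -a^2 - 10*a - 11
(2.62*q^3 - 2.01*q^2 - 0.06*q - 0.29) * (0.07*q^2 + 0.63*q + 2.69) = 0.1834*q^5 + 1.5099*q^4 + 5.7773*q^3 - 5.465*q^2 - 0.3441*q - 0.7801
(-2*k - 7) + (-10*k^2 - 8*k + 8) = -10*k^2 - 10*k + 1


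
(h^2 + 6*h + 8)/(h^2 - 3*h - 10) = (h + 4)/(h - 5)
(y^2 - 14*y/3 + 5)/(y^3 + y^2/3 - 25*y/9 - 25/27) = 9*(y - 3)/(9*y^2 + 18*y + 5)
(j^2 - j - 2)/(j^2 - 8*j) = (j^2 - j - 2)/(j*(j - 8))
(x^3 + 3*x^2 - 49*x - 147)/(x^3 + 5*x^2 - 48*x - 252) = (x^2 + 10*x + 21)/(x^2 + 12*x + 36)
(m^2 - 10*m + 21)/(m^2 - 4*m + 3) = (m - 7)/(m - 1)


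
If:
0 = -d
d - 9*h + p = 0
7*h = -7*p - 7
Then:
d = 0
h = -1/10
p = -9/10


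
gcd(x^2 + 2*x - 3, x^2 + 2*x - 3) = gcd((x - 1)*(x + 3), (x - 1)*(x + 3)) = x^2 + 2*x - 3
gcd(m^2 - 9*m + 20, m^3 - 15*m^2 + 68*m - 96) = m - 4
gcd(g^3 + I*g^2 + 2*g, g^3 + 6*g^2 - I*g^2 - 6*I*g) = g^2 - I*g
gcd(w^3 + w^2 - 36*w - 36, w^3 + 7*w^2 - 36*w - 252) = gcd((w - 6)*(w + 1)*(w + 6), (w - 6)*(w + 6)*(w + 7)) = w^2 - 36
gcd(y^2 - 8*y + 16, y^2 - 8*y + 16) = y^2 - 8*y + 16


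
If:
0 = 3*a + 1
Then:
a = -1/3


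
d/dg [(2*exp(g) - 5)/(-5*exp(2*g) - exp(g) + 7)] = ((2*exp(g) - 5)*(10*exp(g) + 1) - 10*exp(2*g) - 2*exp(g) + 14)*exp(g)/(5*exp(2*g) + exp(g) - 7)^2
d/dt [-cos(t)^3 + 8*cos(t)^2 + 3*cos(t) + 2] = -3*sin(t)^3 - 16*sin(t)*cos(t)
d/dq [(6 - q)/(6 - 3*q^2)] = (q^2 - 2*q*(q - 6) - 2)/(3*(q^2 - 2)^2)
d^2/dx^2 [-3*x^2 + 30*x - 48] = -6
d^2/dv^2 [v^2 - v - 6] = 2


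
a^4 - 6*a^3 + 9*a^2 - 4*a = a*(a - 4)*(a - 1)^2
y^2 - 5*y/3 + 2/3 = (y - 1)*(y - 2/3)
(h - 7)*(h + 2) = h^2 - 5*h - 14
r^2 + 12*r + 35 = (r + 5)*(r + 7)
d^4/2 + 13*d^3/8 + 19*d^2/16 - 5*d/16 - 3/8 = (d/2 + 1)*(d - 1/2)*(d + 3/4)*(d + 1)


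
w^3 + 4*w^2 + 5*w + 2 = (w + 1)^2*(w + 2)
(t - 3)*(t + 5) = t^2 + 2*t - 15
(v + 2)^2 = v^2 + 4*v + 4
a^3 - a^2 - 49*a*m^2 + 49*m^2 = (a - 1)*(a - 7*m)*(a + 7*m)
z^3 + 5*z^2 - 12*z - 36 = (z - 3)*(z + 2)*(z + 6)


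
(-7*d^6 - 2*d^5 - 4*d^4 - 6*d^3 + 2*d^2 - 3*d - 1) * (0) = 0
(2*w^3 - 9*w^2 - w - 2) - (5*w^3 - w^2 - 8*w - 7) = -3*w^3 - 8*w^2 + 7*w + 5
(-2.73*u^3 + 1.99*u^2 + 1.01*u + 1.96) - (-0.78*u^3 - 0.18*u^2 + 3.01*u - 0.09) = -1.95*u^3 + 2.17*u^2 - 2.0*u + 2.05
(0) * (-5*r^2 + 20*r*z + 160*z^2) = 0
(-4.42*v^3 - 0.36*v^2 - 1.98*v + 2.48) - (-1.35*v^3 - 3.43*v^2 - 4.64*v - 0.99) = -3.07*v^3 + 3.07*v^2 + 2.66*v + 3.47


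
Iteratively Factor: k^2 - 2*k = (k - 2)*(k)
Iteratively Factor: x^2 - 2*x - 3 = (x - 3)*(x + 1)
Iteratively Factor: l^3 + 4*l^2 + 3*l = (l + 1)*(l^2 + 3*l) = (l + 1)*(l + 3)*(l)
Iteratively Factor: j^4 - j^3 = (j - 1)*(j^3) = j*(j - 1)*(j^2) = j^2*(j - 1)*(j)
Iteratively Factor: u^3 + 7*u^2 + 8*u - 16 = (u + 4)*(u^2 + 3*u - 4) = (u - 1)*(u + 4)*(u + 4)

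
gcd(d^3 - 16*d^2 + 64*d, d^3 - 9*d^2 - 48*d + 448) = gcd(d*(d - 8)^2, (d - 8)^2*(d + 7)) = d^2 - 16*d + 64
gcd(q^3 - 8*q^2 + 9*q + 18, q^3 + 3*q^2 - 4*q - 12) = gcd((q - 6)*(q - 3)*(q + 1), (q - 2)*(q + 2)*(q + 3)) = 1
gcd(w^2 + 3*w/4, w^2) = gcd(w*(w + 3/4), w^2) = w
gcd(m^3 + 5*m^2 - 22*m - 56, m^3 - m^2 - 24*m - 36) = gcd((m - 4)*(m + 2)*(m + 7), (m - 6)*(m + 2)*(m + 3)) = m + 2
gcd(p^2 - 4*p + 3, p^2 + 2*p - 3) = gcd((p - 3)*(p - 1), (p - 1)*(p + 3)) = p - 1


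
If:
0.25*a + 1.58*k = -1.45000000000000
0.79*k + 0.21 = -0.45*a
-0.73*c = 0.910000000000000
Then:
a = 1.58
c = -1.25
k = -1.17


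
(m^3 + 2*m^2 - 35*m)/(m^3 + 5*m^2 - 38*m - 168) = m*(m - 5)/(m^2 - 2*m - 24)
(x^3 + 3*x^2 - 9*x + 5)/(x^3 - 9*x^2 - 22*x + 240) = (x^2 - 2*x + 1)/(x^2 - 14*x + 48)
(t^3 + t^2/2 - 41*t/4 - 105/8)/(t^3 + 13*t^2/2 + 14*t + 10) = (t^2 - 2*t - 21/4)/(t^2 + 4*t + 4)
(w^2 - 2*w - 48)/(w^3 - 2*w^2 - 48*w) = 1/w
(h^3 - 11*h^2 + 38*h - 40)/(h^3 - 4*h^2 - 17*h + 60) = (h^2 - 6*h + 8)/(h^2 + h - 12)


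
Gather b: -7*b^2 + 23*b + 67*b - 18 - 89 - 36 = -7*b^2 + 90*b - 143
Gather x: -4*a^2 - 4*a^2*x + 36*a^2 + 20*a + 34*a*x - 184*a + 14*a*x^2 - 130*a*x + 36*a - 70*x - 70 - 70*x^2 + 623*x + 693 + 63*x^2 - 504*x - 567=32*a^2 - 128*a + x^2*(14*a - 7) + x*(-4*a^2 - 96*a + 49) + 56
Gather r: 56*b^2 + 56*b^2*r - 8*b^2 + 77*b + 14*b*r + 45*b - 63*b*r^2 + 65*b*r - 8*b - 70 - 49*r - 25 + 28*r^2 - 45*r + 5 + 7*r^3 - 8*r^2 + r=48*b^2 + 114*b + 7*r^3 + r^2*(20 - 63*b) + r*(56*b^2 + 79*b - 93) - 90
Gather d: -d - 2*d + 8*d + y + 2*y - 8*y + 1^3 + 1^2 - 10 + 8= 5*d - 5*y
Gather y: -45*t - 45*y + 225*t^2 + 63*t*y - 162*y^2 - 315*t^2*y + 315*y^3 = 225*t^2 - 45*t + 315*y^3 - 162*y^2 + y*(-315*t^2 + 63*t - 45)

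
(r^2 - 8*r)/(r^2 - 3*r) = (r - 8)/(r - 3)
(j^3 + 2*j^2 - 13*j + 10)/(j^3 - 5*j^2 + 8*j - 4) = (j + 5)/(j - 2)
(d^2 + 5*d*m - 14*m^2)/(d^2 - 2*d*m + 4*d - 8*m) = (d + 7*m)/(d + 4)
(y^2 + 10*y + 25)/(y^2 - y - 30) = (y + 5)/(y - 6)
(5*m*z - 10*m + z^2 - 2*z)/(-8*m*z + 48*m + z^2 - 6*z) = (-5*m*z + 10*m - z^2 + 2*z)/(8*m*z - 48*m - z^2 + 6*z)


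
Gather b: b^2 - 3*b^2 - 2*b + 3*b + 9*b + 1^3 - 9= -2*b^2 + 10*b - 8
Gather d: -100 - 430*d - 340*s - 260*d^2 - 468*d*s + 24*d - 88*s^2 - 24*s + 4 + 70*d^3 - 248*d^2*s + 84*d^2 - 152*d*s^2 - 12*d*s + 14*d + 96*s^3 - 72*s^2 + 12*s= 70*d^3 + d^2*(-248*s - 176) + d*(-152*s^2 - 480*s - 392) + 96*s^3 - 160*s^2 - 352*s - 96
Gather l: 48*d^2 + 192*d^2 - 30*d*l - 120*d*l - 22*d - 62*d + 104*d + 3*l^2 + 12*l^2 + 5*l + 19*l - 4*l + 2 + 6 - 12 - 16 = 240*d^2 + 20*d + 15*l^2 + l*(20 - 150*d) - 20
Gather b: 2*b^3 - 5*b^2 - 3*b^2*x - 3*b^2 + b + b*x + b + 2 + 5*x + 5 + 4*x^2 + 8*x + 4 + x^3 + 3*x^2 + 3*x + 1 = 2*b^3 + b^2*(-3*x - 8) + b*(x + 2) + x^3 + 7*x^2 + 16*x + 12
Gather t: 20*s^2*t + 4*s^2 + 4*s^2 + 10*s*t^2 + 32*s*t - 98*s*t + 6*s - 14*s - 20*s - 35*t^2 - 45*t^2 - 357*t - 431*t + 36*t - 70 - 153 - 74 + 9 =8*s^2 - 28*s + t^2*(10*s - 80) + t*(20*s^2 - 66*s - 752) - 288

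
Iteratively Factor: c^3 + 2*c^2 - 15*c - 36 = (c - 4)*(c^2 + 6*c + 9) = (c - 4)*(c + 3)*(c + 3)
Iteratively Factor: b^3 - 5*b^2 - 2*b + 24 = (b - 4)*(b^2 - b - 6) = (b - 4)*(b + 2)*(b - 3)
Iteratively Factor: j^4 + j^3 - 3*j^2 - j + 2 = (j + 1)*(j^3 - 3*j + 2) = (j + 1)*(j + 2)*(j^2 - 2*j + 1) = (j - 1)*(j + 1)*(j + 2)*(j - 1)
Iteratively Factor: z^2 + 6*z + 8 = (z + 4)*(z + 2)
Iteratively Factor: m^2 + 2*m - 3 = (m - 1)*(m + 3)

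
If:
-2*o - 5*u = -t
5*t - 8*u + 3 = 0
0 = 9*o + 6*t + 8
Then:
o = -46/57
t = -7/57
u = 17/57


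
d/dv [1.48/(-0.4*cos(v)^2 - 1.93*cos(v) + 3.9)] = -(1.184*cos(v) + 2.8564)*sin(v)/(0.4*cos(v)^2 + 1.93*cos(v) - 3.9)^2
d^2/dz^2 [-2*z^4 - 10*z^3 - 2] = 12*z*(-2*z - 5)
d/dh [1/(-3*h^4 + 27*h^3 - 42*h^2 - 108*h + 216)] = (4*h^3 - 27*h^2 + 28*h + 36)/(3*(h^4 - 9*h^3 + 14*h^2 + 36*h - 72)^2)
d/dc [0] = 0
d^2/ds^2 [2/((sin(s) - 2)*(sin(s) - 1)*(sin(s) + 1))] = (-18*(1 - cos(s)^2)^2 - 44*sin(s)*cos(s)^2 + 48*sin(s) + 22*cos(s)^2 - 42)/((sin(s) - 2)^3*cos(s)^4)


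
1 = 1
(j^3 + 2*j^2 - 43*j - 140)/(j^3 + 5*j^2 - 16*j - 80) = (j - 7)/(j - 4)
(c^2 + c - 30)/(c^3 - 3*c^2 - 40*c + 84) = (c - 5)/(c^2 - 9*c + 14)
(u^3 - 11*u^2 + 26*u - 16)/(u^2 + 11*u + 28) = (u^3 - 11*u^2 + 26*u - 16)/(u^2 + 11*u + 28)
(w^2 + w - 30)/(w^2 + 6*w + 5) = (w^2 + w - 30)/(w^2 + 6*w + 5)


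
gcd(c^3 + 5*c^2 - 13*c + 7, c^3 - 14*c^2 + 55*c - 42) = c - 1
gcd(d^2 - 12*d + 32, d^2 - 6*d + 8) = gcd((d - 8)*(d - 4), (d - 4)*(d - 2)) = d - 4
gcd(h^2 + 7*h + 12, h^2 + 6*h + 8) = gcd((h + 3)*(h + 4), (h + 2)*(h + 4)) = h + 4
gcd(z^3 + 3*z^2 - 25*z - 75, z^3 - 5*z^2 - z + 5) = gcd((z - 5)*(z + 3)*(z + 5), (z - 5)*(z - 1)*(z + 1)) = z - 5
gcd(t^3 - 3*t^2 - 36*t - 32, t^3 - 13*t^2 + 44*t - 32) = t - 8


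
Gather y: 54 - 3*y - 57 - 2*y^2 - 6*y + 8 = -2*y^2 - 9*y + 5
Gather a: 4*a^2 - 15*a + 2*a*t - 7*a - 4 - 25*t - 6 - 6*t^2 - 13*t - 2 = 4*a^2 + a*(2*t - 22) - 6*t^2 - 38*t - 12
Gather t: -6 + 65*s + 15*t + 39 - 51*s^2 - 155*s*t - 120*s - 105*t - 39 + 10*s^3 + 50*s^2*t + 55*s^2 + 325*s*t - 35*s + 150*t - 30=10*s^3 + 4*s^2 - 90*s + t*(50*s^2 + 170*s + 60) - 36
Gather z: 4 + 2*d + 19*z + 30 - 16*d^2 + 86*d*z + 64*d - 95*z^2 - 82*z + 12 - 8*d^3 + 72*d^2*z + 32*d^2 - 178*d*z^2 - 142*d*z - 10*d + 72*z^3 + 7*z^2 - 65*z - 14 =-8*d^3 + 16*d^2 + 56*d + 72*z^3 + z^2*(-178*d - 88) + z*(72*d^2 - 56*d - 128) + 32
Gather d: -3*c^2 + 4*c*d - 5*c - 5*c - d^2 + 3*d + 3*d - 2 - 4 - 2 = -3*c^2 - 10*c - d^2 + d*(4*c + 6) - 8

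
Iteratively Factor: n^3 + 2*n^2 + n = (n)*(n^2 + 2*n + 1) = n*(n + 1)*(n + 1)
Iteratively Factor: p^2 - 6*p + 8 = (p - 4)*(p - 2)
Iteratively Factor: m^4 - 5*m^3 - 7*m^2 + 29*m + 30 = (m + 2)*(m^3 - 7*m^2 + 7*m + 15) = (m - 5)*(m + 2)*(m^2 - 2*m - 3) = (m - 5)*(m - 3)*(m + 2)*(m + 1)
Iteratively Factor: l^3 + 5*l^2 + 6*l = (l + 3)*(l^2 + 2*l) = (l + 2)*(l + 3)*(l)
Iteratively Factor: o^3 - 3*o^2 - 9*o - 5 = (o + 1)*(o^2 - 4*o - 5) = (o - 5)*(o + 1)*(o + 1)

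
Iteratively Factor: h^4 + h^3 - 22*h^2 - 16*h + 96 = (h - 4)*(h^3 + 5*h^2 - 2*h - 24) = (h - 4)*(h + 3)*(h^2 + 2*h - 8) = (h - 4)*(h + 3)*(h + 4)*(h - 2)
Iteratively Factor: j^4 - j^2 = (j)*(j^3 - j) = j*(j + 1)*(j^2 - j) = j*(j - 1)*(j + 1)*(j)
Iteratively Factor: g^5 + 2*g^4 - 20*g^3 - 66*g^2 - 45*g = (g - 5)*(g^4 + 7*g^3 + 15*g^2 + 9*g) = (g - 5)*(g + 3)*(g^3 + 4*g^2 + 3*g) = (g - 5)*(g + 3)^2*(g^2 + g) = g*(g - 5)*(g + 3)^2*(g + 1)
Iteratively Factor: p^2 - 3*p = (p - 3)*(p)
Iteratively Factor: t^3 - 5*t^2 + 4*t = (t - 1)*(t^2 - 4*t) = (t - 4)*(t - 1)*(t)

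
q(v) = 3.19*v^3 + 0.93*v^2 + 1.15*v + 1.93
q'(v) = 9.57*v^2 + 1.86*v + 1.15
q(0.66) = 4.01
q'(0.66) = 6.55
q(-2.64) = -53.32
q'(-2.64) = 62.94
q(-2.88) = -69.87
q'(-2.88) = 75.17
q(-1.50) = -8.47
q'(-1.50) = 19.89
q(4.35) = 287.11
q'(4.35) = 190.33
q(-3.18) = -94.90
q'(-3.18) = 92.01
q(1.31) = 12.20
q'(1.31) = 20.01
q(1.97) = 32.19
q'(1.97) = 41.95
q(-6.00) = -660.53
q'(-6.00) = 334.51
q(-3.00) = -79.28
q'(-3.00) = 81.70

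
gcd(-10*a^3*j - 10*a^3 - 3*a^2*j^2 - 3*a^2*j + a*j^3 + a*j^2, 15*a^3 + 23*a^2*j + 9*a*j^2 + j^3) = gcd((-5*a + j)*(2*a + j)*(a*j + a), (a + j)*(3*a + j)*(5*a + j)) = 1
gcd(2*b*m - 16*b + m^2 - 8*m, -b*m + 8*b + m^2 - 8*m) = m - 8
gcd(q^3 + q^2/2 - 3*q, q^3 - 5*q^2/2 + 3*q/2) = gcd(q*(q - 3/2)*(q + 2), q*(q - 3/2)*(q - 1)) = q^2 - 3*q/2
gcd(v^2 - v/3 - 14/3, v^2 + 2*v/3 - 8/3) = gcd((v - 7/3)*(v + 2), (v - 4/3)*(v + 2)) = v + 2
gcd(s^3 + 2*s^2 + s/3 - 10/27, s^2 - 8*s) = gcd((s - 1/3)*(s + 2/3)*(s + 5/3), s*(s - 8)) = 1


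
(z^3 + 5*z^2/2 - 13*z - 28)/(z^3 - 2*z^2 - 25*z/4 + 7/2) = 2*(z + 4)/(2*z - 1)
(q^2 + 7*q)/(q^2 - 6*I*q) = (q + 7)/(q - 6*I)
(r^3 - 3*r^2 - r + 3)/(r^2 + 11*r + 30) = (r^3 - 3*r^2 - r + 3)/(r^2 + 11*r + 30)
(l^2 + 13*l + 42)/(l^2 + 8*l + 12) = (l + 7)/(l + 2)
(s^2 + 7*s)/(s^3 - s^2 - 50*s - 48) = s*(s + 7)/(s^3 - s^2 - 50*s - 48)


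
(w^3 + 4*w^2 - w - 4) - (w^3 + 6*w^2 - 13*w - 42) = -2*w^2 + 12*w + 38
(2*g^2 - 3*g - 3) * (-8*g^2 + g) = -16*g^4 + 26*g^3 + 21*g^2 - 3*g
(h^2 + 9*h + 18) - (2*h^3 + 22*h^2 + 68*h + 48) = -2*h^3 - 21*h^2 - 59*h - 30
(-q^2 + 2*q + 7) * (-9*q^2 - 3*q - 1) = 9*q^4 - 15*q^3 - 68*q^2 - 23*q - 7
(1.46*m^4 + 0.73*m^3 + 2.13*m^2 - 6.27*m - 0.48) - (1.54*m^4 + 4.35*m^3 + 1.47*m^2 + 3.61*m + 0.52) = -0.0800000000000001*m^4 - 3.62*m^3 + 0.66*m^2 - 9.88*m - 1.0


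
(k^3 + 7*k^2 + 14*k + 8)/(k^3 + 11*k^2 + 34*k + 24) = (k + 2)/(k + 6)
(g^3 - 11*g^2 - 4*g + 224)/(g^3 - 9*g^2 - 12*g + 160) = (g - 7)/(g - 5)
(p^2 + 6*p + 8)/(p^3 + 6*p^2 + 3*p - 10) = (p + 4)/(p^2 + 4*p - 5)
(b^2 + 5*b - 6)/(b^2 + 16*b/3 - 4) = 3*(b - 1)/(3*b - 2)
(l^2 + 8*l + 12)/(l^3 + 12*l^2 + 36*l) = (l + 2)/(l*(l + 6))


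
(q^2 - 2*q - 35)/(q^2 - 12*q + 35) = (q + 5)/(q - 5)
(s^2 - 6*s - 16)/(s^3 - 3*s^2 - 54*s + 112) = (s + 2)/(s^2 + 5*s - 14)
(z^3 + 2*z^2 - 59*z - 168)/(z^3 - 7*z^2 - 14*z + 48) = (z + 7)/(z - 2)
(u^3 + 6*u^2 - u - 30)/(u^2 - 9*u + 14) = (u^2 + 8*u + 15)/(u - 7)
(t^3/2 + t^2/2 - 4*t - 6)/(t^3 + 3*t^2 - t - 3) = (t^3 + t^2 - 8*t - 12)/(2*(t^3 + 3*t^2 - t - 3))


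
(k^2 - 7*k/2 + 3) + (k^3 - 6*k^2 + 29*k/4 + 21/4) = k^3 - 5*k^2 + 15*k/4 + 33/4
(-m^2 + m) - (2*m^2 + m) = -3*m^2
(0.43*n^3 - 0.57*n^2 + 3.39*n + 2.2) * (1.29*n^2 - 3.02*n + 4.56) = 0.5547*n^5 - 2.0339*n^4 + 8.0553*n^3 - 9.999*n^2 + 8.8144*n + 10.032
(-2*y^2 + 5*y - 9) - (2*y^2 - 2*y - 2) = -4*y^2 + 7*y - 7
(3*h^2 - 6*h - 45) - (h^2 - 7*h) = 2*h^2 + h - 45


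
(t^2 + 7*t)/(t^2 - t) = (t + 7)/(t - 1)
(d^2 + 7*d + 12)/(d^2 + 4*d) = (d + 3)/d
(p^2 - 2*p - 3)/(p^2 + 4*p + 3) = (p - 3)/(p + 3)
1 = 1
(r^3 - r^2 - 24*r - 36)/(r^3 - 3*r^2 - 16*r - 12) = (r + 3)/(r + 1)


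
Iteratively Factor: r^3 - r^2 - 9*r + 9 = (r + 3)*(r^2 - 4*r + 3) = (r - 3)*(r + 3)*(r - 1)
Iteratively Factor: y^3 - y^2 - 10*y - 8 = (y + 1)*(y^2 - 2*y - 8) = (y - 4)*(y + 1)*(y + 2)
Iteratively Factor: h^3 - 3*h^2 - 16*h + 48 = (h + 4)*(h^2 - 7*h + 12) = (h - 3)*(h + 4)*(h - 4)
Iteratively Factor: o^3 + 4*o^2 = (o)*(o^2 + 4*o) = o^2*(o + 4)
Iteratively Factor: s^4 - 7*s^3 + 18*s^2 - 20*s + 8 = (s - 1)*(s^3 - 6*s^2 + 12*s - 8) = (s - 2)*(s - 1)*(s^2 - 4*s + 4) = (s - 2)^2*(s - 1)*(s - 2)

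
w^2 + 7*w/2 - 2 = (w - 1/2)*(w + 4)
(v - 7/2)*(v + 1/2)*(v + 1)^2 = v^4 - v^3 - 27*v^2/4 - 13*v/2 - 7/4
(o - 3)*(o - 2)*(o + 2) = o^3 - 3*o^2 - 4*o + 12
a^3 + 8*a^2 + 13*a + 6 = (a + 1)^2*(a + 6)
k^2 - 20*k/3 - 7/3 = (k - 7)*(k + 1/3)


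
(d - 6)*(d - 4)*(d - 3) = d^3 - 13*d^2 + 54*d - 72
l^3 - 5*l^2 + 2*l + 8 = (l - 4)*(l - 2)*(l + 1)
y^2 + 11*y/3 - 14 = (y - 7/3)*(y + 6)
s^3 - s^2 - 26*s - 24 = (s - 6)*(s + 1)*(s + 4)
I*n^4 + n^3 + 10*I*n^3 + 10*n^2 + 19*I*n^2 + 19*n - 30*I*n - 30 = (n + 5)*(n + 6)*(n - I)*(I*n - I)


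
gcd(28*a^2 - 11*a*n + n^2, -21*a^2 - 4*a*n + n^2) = 7*a - n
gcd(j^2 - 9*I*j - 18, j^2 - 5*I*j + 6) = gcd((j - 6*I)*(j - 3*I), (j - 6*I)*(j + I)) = j - 6*I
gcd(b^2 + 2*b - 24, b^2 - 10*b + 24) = b - 4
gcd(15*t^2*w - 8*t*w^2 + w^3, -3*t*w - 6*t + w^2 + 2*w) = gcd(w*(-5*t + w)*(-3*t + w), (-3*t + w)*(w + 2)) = 3*t - w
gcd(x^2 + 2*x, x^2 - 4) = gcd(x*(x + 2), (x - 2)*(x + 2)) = x + 2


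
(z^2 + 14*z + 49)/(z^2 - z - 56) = (z + 7)/(z - 8)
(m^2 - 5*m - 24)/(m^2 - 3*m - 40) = (m + 3)/(m + 5)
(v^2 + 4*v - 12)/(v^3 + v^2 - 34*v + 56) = (v + 6)/(v^2 + 3*v - 28)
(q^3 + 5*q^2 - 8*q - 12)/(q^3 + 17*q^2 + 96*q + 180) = (q^2 - q - 2)/(q^2 + 11*q + 30)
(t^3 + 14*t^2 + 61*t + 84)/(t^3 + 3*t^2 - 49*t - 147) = (t + 4)/(t - 7)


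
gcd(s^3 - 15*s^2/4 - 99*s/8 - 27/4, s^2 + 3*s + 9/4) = s + 3/2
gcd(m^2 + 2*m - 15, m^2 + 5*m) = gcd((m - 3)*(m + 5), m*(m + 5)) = m + 5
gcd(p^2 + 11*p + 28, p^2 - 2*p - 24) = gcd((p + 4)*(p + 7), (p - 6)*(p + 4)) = p + 4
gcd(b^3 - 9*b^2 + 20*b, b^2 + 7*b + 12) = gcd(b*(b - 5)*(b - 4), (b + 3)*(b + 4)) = 1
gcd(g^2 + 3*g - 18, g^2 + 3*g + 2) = 1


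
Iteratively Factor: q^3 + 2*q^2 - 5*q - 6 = (q + 1)*(q^2 + q - 6) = (q - 2)*(q + 1)*(q + 3)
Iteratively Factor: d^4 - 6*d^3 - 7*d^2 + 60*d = (d + 3)*(d^3 - 9*d^2 + 20*d) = (d - 5)*(d + 3)*(d^2 - 4*d) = d*(d - 5)*(d + 3)*(d - 4)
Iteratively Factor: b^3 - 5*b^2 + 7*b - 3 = (b - 3)*(b^2 - 2*b + 1) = (b - 3)*(b - 1)*(b - 1)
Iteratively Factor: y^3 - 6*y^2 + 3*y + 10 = (y + 1)*(y^2 - 7*y + 10) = (y - 5)*(y + 1)*(y - 2)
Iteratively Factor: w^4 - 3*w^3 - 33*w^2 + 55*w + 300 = (w + 3)*(w^3 - 6*w^2 - 15*w + 100) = (w + 3)*(w + 4)*(w^2 - 10*w + 25) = (w - 5)*(w + 3)*(w + 4)*(w - 5)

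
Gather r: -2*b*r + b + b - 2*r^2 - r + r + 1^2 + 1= -2*b*r + 2*b - 2*r^2 + 2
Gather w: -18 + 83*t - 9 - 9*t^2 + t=-9*t^2 + 84*t - 27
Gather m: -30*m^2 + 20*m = -30*m^2 + 20*m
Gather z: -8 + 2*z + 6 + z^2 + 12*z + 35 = z^2 + 14*z + 33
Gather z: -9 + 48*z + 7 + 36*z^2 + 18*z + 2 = 36*z^2 + 66*z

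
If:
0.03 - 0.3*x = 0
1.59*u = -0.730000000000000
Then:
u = -0.46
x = 0.10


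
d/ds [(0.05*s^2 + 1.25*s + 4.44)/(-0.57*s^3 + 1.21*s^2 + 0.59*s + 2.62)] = (0.0285*s^4 + 1.425*s^3 + 6.1094*s^2 - 10.4828*s + 0.6554)/(0.3249*s^6 - 1.3794*s^5 + 0.7915*s^4 - 1.559*s^3 + 6.6885*s^2 + 3.0916*s + 6.8644)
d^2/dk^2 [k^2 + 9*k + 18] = 2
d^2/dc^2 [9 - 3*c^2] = -6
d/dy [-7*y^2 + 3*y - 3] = 3 - 14*y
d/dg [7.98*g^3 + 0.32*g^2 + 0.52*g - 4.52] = 23.94*g^2 + 0.64*g + 0.52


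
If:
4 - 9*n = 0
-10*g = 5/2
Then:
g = -1/4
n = 4/9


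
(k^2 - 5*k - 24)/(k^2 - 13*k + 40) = (k + 3)/(k - 5)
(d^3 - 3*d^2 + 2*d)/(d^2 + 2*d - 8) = d*(d - 1)/(d + 4)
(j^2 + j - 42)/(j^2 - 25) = (j^2 + j - 42)/(j^2 - 25)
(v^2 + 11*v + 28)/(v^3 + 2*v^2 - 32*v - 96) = (v + 7)/(v^2 - 2*v - 24)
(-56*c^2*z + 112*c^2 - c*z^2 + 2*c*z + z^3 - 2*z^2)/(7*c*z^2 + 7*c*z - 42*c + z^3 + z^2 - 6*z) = (-8*c + z)/(z + 3)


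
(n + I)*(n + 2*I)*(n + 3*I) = n^3 + 6*I*n^2 - 11*n - 6*I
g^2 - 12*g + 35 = (g - 7)*(g - 5)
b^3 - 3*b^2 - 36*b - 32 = (b - 8)*(b + 1)*(b + 4)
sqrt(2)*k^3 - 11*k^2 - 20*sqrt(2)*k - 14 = (k - 7*sqrt(2))*(k + sqrt(2))*(sqrt(2)*k + 1)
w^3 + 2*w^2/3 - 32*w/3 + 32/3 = (w - 2)*(w - 4/3)*(w + 4)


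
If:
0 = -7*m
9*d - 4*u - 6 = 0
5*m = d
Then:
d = 0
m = 0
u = -3/2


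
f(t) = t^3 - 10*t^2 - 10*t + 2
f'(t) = 3*t^2 - 20*t - 10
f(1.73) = -40.05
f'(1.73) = -35.62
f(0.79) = -11.65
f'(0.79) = -23.93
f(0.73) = -10.24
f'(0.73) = -23.00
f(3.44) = -110.03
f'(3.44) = -43.30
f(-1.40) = -6.34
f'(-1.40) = 23.88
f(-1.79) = -17.88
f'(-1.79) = 35.41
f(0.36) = -2.85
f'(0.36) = -16.81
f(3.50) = -112.62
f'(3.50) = -43.25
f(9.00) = -169.00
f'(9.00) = 53.00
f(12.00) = 170.00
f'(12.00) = 182.00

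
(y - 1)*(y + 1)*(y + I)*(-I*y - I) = -I*y^4 + y^3 - I*y^3 + y^2 + I*y^2 - y + I*y - 1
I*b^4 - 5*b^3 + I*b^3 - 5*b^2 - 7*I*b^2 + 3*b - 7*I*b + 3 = (b + I)^2*(b + 3*I)*(I*b + I)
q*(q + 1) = q^2 + q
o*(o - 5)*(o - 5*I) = o^3 - 5*o^2 - 5*I*o^2 + 25*I*o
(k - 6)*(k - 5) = k^2 - 11*k + 30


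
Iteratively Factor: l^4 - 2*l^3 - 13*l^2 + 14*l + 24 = (l + 3)*(l^3 - 5*l^2 + 2*l + 8) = (l - 2)*(l + 3)*(l^2 - 3*l - 4) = (l - 2)*(l + 1)*(l + 3)*(l - 4)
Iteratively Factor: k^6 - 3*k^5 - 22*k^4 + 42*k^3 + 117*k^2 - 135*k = (k - 1)*(k^5 - 2*k^4 - 24*k^3 + 18*k^2 + 135*k) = (k - 5)*(k - 1)*(k^4 + 3*k^3 - 9*k^2 - 27*k) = (k - 5)*(k - 1)*(k + 3)*(k^3 - 9*k) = (k - 5)*(k - 3)*(k - 1)*(k + 3)*(k^2 + 3*k) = k*(k - 5)*(k - 3)*(k - 1)*(k + 3)*(k + 3)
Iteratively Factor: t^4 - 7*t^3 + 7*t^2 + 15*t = (t + 1)*(t^3 - 8*t^2 + 15*t) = t*(t + 1)*(t^2 - 8*t + 15) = t*(t - 5)*(t + 1)*(t - 3)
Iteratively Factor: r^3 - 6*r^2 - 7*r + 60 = (r - 5)*(r^2 - r - 12) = (r - 5)*(r - 4)*(r + 3)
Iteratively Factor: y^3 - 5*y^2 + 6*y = (y)*(y^2 - 5*y + 6) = y*(y - 3)*(y - 2)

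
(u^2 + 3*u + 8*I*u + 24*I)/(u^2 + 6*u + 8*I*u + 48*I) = (u + 3)/(u + 6)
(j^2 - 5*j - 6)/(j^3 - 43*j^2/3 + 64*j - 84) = 3*(j + 1)/(3*j^2 - 25*j + 42)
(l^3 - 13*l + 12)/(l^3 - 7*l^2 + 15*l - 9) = (l + 4)/(l - 3)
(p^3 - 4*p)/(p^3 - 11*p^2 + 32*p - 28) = p*(p + 2)/(p^2 - 9*p + 14)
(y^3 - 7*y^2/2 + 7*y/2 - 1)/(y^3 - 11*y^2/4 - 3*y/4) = 2*(-2*y^3 + 7*y^2 - 7*y + 2)/(y*(-4*y^2 + 11*y + 3))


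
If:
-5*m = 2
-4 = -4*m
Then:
No Solution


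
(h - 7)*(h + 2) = h^2 - 5*h - 14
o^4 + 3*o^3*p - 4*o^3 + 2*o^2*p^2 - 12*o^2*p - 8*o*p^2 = o*(o - 4)*(o + p)*(o + 2*p)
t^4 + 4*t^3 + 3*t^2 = t^2*(t + 1)*(t + 3)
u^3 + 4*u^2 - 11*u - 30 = (u - 3)*(u + 2)*(u + 5)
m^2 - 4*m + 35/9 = (m - 7/3)*(m - 5/3)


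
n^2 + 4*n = n*(n + 4)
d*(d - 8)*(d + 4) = d^3 - 4*d^2 - 32*d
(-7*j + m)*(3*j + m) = -21*j^2 - 4*j*m + m^2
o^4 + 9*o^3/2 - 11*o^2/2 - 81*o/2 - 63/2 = (o - 3)*(o + 1)*(o + 3)*(o + 7/2)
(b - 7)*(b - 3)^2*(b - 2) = b^4 - 15*b^3 + 77*b^2 - 165*b + 126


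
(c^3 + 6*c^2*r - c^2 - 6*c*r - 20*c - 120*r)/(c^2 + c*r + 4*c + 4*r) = (c^2 + 6*c*r - 5*c - 30*r)/(c + r)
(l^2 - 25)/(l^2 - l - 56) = (25 - l^2)/(-l^2 + l + 56)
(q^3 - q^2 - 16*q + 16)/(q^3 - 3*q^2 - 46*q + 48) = (q^2 - 16)/(q^2 - 2*q - 48)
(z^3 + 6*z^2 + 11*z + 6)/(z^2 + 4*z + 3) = z + 2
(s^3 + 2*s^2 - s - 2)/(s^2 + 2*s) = s - 1/s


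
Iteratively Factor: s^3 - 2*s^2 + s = (s - 1)*(s^2 - s) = s*(s - 1)*(s - 1)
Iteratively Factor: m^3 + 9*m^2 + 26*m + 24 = (m + 3)*(m^2 + 6*m + 8) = (m + 3)*(m + 4)*(m + 2)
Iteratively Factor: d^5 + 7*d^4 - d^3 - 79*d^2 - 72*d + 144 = (d + 4)*(d^4 + 3*d^3 - 13*d^2 - 27*d + 36) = (d + 4)^2*(d^3 - d^2 - 9*d + 9) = (d - 3)*(d + 4)^2*(d^2 + 2*d - 3) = (d - 3)*(d + 3)*(d + 4)^2*(d - 1)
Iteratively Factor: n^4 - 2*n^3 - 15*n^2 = (n)*(n^3 - 2*n^2 - 15*n) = n*(n - 5)*(n^2 + 3*n) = n*(n - 5)*(n + 3)*(n)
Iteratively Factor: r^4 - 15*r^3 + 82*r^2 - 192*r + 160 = (r - 2)*(r^3 - 13*r^2 + 56*r - 80) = (r - 4)*(r - 2)*(r^2 - 9*r + 20) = (r - 4)^2*(r - 2)*(r - 5)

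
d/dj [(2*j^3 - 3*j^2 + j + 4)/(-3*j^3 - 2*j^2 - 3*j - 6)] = (-13*j^4 - 6*j^3 + 11*j^2 + 52*j + 6)/(9*j^6 + 12*j^5 + 22*j^4 + 48*j^3 + 33*j^2 + 36*j + 36)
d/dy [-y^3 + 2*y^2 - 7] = y*(4 - 3*y)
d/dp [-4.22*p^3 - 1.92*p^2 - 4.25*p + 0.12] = -12.66*p^2 - 3.84*p - 4.25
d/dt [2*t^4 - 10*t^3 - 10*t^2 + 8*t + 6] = 8*t^3 - 30*t^2 - 20*t + 8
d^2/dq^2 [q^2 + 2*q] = 2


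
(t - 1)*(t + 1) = t^2 - 1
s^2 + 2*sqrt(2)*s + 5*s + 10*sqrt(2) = (s + 5)*(s + 2*sqrt(2))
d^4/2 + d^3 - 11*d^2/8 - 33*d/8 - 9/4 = (d/2 + 1/2)*(d - 2)*(d + 3/2)^2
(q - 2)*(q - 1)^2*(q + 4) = q^4 - 11*q^2 + 18*q - 8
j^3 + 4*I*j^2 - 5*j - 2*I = (j + I)^2*(j + 2*I)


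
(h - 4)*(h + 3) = h^2 - h - 12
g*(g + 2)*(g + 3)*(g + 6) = g^4 + 11*g^3 + 36*g^2 + 36*g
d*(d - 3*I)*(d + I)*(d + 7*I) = d^4 + 5*I*d^3 + 17*d^2 + 21*I*d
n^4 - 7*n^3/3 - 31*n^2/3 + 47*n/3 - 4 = (n - 4)*(n - 1)*(n - 1/3)*(n + 3)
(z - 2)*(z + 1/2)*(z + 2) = z^3 + z^2/2 - 4*z - 2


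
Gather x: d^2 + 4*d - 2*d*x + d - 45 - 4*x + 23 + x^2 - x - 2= d^2 + 5*d + x^2 + x*(-2*d - 5) - 24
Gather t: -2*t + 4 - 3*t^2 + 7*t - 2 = -3*t^2 + 5*t + 2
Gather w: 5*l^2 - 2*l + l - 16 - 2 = 5*l^2 - l - 18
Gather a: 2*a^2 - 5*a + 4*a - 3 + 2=2*a^2 - a - 1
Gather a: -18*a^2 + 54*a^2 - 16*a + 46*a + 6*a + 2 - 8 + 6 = 36*a^2 + 36*a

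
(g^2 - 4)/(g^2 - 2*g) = (g + 2)/g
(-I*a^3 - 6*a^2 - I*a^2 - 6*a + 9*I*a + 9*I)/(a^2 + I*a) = (-I*a^3 - a^2*(6 + I) + 3*a*(-2 + 3*I) + 9*I)/(a*(a + I))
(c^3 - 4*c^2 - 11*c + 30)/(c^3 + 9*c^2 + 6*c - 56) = (c^2 - 2*c - 15)/(c^2 + 11*c + 28)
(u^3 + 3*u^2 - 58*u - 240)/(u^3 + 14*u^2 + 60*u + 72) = (u^2 - 3*u - 40)/(u^2 + 8*u + 12)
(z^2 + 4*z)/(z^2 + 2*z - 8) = z/(z - 2)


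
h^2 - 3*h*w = h*(h - 3*w)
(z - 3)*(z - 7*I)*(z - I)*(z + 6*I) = z^4 - 3*z^3 - 2*I*z^3 + 41*z^2 + 6*I*z^2 - 123*z - 42*I*z + 126*I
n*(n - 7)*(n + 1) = n^3 - 6*n^2 - 7*n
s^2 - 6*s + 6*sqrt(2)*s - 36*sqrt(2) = (s - 6)*(s + 6*sqrt(2))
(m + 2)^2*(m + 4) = m^3 + 8*m^2 + 20*m + 16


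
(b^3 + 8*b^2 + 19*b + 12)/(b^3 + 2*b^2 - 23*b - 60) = (b + 1)/(b - 5)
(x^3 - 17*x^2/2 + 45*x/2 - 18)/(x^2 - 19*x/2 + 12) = (x^2 - 7*x + 12)/(x - 8)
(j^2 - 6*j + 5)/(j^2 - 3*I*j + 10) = (j^2 - 6*j + 5)/(j^2 - 3*I*j + 10)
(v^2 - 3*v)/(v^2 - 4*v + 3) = v/(v - 1)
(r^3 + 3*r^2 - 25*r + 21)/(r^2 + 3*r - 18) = (r^2 + 6*r - 7)/(r + 6)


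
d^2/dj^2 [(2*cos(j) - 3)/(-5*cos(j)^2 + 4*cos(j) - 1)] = 20*(-45*(1 - cos(2*j))^2*cos(j) + 26*(1 - cos(2*j))^2 + 128*cos(j) + 10*cos(2*j) - 42*cos(3*j) + 10*cos(5*j) - 114)/(8*cos(j) - 5*cos(2*j) - 7)^3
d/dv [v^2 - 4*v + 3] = 2*v - 4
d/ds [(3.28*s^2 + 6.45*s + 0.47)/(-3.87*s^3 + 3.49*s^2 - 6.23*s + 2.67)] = (12.6936*s^4 + 49.923*s^3 - 37.4882*s^2 + 14.2346*s + 20.1496)/(14.9769*s^6 - 27.0126*s^5 + 60.4003*s^4 - 64.1512*s^3 + 57.4495*s^2 - 33.2682*s + 7.1289)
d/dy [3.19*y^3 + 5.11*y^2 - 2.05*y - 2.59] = 9.57*y^2 + 10.22*y - 2.05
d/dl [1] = 0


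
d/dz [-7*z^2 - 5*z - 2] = -14*z - 5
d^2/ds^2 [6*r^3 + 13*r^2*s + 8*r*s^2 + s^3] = 16*r + 6*s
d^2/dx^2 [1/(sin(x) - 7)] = (-7*sin(x) + cos(x)^2 + 1)/(sin(x) - 7)^3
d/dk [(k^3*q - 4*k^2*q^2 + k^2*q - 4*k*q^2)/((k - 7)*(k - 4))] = q*(k^4 - 22*k^3 + 48*k^2*q + 73*k^2 - 224*k*q + 56*k - 112*q)/(k^4 - 22*k^3 + 177*k^2 - 616*k + 784)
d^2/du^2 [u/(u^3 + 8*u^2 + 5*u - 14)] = 2*(u*(3*u^2 + 16*u + 5)^2 - (3*u^2 + u*(3*u + 8) + 16*u + 5)*(u^3 + 8*u^2 + 5*u - 14))/(u^3 + 8*u^2 + 5*u - 14)^3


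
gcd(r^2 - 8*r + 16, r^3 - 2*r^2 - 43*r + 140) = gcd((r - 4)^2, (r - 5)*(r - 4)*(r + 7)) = r - 4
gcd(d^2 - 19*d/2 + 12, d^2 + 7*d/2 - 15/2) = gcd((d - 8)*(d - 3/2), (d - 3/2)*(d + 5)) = d - 3/2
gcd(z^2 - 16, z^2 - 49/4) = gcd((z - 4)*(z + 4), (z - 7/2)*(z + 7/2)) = 1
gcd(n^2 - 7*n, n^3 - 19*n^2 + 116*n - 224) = n - 7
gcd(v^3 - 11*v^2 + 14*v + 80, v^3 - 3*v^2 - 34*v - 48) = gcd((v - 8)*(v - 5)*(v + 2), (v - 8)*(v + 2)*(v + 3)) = v^2 - 6*v - 16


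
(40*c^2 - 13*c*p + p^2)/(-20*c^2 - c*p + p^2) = (-8*c + p)/(4*c + p)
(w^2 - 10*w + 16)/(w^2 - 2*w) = (w - 8)/w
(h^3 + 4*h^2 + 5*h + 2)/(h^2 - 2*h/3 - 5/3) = 3*(h^2 + 3*h + 2)/(3*h - 5)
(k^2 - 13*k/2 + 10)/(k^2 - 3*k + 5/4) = 2*(k - 4)/(2*k - 1)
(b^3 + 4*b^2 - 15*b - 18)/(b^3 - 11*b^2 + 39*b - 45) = (b^2 + 7*b + 6)/(b^2 - 8*b + 15)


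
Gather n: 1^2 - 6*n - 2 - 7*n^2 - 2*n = -7*n^2 - 8*n - 1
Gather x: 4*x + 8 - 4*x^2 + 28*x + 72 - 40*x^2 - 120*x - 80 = -44*x^2 - 88*x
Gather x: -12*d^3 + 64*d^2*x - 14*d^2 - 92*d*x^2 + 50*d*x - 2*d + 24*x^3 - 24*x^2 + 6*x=-12*d^3 - 14*d^2 - 2*d + 24*x^3 + x^2*(-92*d - 24) + x*(64*d^2 + 50*d + 6)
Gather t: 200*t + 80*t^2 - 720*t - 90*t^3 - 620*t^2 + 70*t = -90*t^3 - 540*t^2 - 450*t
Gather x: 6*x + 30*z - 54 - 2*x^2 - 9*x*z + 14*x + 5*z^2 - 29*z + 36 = -2*x^2 + x*(20 - 9*z) + 5*z^2 + z - 18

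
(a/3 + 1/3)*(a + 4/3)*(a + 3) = a^3/3 + 16*a^2/9 + 25*a/9 + 4/3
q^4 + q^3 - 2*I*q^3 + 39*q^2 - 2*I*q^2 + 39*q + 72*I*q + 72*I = (q + 1)*(q - 8*I)*(q + 3*I)^2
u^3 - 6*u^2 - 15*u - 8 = (u - 8)*(u + 1)^2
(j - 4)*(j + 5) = j^2 + j - 20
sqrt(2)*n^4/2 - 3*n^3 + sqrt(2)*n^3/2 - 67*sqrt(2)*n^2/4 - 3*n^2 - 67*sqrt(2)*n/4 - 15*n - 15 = (n - 6*sqrt(2))*(n + sqrt(2)/2)*(n + 5*sqrt(2)/2)*(sqrt(2)*n/2 + sqrt(2)/2)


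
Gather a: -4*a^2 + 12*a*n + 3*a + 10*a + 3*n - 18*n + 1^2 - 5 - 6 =-4*a^2 + a*(12*n + 13) - 15*n - 10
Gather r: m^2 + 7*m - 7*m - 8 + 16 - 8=m^2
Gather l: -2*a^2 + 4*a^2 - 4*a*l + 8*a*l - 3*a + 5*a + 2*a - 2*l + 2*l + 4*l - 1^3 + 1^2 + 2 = 2*a^2 + 4*a + l*(4*a + 4) + 2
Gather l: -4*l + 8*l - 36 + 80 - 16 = 4*l + 28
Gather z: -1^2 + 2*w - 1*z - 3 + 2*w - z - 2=4*w - 2*z - 6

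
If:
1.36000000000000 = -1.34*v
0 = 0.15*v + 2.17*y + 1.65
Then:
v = -1.01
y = -0.69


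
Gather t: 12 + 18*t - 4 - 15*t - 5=3*t + 3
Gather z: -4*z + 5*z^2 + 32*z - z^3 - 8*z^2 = -z^3 - 3*z^2 + 28*z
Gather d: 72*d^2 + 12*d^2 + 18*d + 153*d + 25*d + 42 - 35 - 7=84*d^2 + 196*d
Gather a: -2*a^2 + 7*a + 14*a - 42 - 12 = -2*a^2 + 21*a - 54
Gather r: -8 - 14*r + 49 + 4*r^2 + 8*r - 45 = 4*r^2 - 6*r - 4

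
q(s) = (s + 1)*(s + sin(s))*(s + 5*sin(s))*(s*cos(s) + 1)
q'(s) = (s + 1)*(s + sin(s))*(s + 5*sin(s))*(-s*sin(s) + cos(s)) + (s + 1)*(s + sin(s))*(s*cos(s) + 1)*(5*cos(s) + 1) + (s + 1)*(s + 5*sin(s))*(s*cos(s) + 1)*(cos(s) + 1) + (s + sin(s))*(s + 5*sin(s))*(s*cos(s) + 1)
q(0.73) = 15.16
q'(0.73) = 47.88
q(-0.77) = 0.64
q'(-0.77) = 1.60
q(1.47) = 45.04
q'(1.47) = -4.59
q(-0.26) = 0.44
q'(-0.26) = -2.22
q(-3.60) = -48.16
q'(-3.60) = -108.76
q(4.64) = -4.74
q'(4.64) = -25.80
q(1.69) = 38.37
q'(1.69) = -57.09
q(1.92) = 18.96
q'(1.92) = -109.79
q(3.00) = -91.72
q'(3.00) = 8.74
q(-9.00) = -7662.17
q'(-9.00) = 2414.79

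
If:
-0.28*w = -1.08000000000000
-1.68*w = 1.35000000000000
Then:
No Solution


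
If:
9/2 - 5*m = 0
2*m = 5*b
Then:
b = 9/25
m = 9/10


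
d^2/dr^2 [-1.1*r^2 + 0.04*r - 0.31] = -2.20000000000000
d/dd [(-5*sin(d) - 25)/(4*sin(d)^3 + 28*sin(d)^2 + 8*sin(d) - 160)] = 5*(sin(d) + 1)*cos(d)/(2*(sin(d) - 2)^2*(sin(d) + 4)^2)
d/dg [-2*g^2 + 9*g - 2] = 9 - 4*g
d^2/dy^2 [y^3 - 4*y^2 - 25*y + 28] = 6*y - 8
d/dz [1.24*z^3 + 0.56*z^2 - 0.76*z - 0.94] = 3.72*z^2 + 1.12*z - 0.76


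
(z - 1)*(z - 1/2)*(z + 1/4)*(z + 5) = z^4 + 15*z^3/4 - 49*z^2/8 + 3*z/4 + 5/8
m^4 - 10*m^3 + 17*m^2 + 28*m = m*(m - 7)*(m - 4)*(m + 1)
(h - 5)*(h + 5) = h^2 - 25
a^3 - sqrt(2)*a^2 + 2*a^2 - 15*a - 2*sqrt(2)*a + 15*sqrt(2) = (a - 3)*(a + 5)*(a - sqrt(2))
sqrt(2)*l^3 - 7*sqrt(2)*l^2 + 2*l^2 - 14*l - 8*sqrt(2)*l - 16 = (l - 8)*(l + sqrt(2))*(sqrt(2)*l + sqrt(2))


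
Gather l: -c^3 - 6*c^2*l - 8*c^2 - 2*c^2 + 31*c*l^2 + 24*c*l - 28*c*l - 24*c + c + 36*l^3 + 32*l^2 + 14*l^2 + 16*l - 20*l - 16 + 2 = -c^3 - 10*c^2 - 23*c + 36*l^3 + l^2*(31*c + 46) + l*(-6*c^2 - 4*c - 4) - 14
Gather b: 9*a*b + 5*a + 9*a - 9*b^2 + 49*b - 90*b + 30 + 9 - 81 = 14*a - 9*b^2 + b*(9*a - 41) - 42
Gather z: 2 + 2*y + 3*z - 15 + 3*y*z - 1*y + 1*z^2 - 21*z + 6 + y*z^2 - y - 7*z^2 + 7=z^2*(y - 6) + z*(3*y - 18)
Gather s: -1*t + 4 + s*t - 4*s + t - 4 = s*(t - 4)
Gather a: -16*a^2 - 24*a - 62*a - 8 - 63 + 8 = -16*a^2 - 86*a - 63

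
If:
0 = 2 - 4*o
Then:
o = 1/2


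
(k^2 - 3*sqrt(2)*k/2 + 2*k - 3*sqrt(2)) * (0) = 0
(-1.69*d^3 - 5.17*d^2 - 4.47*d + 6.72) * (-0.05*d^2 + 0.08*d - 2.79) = 0.0845*d^5 + 0.1233*d^4 + 4.525*d^3 + 13.7307*d^2 + 13.0089*d - 18.7488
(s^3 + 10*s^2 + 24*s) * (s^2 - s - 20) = s^5 + 9*s^4 - 6*s^3 - 224*s^2 - 480*s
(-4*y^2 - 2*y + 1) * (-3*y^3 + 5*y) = 12*y^5 + 6*y^4 - 23*y^3 - 10*y^2 + 5*y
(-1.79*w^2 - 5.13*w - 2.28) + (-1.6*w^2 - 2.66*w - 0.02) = -3.39*w^2 - 7.79*w - 2.3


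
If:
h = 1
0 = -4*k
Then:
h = 1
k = 0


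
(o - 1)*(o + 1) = o^2 - 1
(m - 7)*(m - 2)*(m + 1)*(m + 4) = m^4 - 4*m^3 - 27*m^2 + 34*m + 56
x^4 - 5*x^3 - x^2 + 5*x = x*(x - 5)*(x - 1)*(x + 1)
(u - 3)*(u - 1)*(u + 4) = u^3 - 13*u + 12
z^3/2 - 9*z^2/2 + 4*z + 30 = (z/2 + 1)*(z - 6)*(z - 5)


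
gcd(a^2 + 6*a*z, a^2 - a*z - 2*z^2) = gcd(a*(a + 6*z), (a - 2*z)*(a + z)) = 1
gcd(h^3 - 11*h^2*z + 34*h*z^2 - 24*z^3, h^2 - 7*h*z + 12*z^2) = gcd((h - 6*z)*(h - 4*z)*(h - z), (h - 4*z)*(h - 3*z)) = -h + 4*z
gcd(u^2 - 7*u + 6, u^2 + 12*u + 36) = 1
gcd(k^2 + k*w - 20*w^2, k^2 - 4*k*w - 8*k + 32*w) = -k + 4*w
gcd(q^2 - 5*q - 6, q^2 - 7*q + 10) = 1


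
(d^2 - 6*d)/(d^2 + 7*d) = (d - 6)/(d + 7)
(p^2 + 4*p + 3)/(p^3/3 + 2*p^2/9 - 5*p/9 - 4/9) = 9*(p + 3)/(3*p^2 - p - 4)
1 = 1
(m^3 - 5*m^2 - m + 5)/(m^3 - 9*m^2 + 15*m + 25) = (m - 1)/(m - 5)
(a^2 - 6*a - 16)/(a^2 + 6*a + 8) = (a - 8)/(a + 4)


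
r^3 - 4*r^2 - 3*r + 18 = (r - 3)^2*(r + 2)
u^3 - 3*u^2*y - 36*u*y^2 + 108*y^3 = (u - 6*y)*(u - 3*y)*(u + 6*y)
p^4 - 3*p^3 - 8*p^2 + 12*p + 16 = (p - 4)*(p - 2)*(p + 1)*(p + 2)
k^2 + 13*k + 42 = (k + 6)*(k + 7)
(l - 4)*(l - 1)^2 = l^3 - 6*l^2 + 9*l - 4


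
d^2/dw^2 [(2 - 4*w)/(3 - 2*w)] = 32/(2*w - 3)^3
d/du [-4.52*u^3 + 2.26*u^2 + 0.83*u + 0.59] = -13.56*u^2 + 4.52*u + 0.83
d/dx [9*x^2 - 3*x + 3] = 18*x - 3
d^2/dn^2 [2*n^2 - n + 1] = 4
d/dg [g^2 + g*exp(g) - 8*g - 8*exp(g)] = g*exp(g) + 2*g - 7*exp(g) - 8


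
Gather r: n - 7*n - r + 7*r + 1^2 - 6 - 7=-6*n + 6*r - 12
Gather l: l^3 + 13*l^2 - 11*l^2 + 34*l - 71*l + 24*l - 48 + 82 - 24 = l^3 + 2*l^2 - 13*l + 10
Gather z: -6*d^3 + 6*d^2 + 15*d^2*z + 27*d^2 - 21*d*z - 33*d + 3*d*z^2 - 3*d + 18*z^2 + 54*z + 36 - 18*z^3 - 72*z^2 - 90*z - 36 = -6*d^3 + 33*d^2 - 36*d - 18*z^3 + z^2*(3*d - 54) + z*(15*d^2 - 21*d - 36)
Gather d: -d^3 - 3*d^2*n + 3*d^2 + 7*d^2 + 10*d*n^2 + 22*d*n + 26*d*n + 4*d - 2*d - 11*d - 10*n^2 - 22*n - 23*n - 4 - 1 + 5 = -d^3 + d^2*(10 - 3*n) + d*(10*n^2 + 48*n - 9) - 10*n^2 - 45*n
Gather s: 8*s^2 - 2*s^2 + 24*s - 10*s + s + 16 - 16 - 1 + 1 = 6*s^2 + 15*s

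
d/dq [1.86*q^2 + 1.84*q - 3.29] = 3.72*q + 1.84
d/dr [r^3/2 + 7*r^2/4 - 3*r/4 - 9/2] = 3*r^2/2 + 7*r/2 - 3/4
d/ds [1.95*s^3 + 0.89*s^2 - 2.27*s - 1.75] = 5.85*s^2 + 1.78*s - 2.27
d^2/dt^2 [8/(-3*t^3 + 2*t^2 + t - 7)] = 16*((9*t - 2)*(3*t^3 - 2*t^2 - t + 7) - (-9*t^2 + 4*t + 1)^2)/(3*t^3 - 2*t^2 - t + 7)^3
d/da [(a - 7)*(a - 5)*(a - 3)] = 3*a^2 - 30*a + 71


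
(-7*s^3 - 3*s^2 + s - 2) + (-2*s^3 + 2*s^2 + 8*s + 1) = -9*s^3 - s^2 + 9*s - 1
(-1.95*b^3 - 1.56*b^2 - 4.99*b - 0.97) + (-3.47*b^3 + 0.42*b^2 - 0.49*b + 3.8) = -5.42*b^3 - 1.14*b^2 - 5.48*b + 2.83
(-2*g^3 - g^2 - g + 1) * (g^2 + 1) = -2*g^5 - g^4 - 3*g^3 - g + 1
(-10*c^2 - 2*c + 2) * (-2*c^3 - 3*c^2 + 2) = 20*c^5 + 34*c^4 + 2*c^3 - 26*c^2 - 4*c + 4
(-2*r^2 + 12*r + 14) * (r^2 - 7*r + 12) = -2*r^4 + 26*r^3 - 94*r^2 + 46*r + 168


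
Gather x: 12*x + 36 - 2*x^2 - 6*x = -2*x^2 + 6*x + 36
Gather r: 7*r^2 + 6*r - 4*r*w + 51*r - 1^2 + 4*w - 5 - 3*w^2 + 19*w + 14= 7*r^2 + r*(57 - 4*w) - 3*w^2 + 23*w + 8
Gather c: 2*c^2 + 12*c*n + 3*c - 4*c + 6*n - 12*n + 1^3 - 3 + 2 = 2*c^2 + c*(12*n - 1) - 6*n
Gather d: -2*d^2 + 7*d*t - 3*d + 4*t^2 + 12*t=-2*d^2 + d*(7*t - 3) + 4*t^2 + 12*t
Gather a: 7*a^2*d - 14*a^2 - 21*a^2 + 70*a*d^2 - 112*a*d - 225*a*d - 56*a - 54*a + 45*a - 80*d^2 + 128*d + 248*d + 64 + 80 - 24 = a^2*(7*d - 35) + a*(70*d^2 - 337*d - 65) - 80*d^2 + 376*d + 120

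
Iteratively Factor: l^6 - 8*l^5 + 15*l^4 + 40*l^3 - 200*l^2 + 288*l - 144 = (l - 2)*(l^5 - 6*l^4 + 3*l^3 + 46*l^2 - 108*l + 72) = (l - 2)^2*(l^4 - 4*l^3 - 5*l^2 + 36*l - 36) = (l - 2)^3*(l^3 - 2*l^2 - 9*l + 18) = (l - 3)*(l - 2)^3*(l^2 + l - 6) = (l - 3)*(l - 2)^3*(l + 3)*(l - 2)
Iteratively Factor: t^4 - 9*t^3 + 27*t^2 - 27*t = (t)*(t^3 - 9*t^2 + 27*t - 27) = t*(t - 3)*(t^2 - 6*t + 9) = t*(t - 3)^2*(t - 3)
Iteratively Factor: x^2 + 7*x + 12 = (x + 4)*(x + 3)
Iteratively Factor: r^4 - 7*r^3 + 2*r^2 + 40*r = (r - 4)*(r^3 - 3*r^2 - 10*r) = (r - 5)*(r - 4)*(r^2 + 2*r) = r*(r - 5)*(r - 4)*(r + 2)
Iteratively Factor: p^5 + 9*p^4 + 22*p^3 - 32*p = (p + 2)*(p^4 + 7*p^3 + 8*p^2 - 16*p) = p*(p + 2)*(p^3 + 7*p^2 + 8*p - 16) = p*(p + 2)*(p + 4)*(p^2 + 3*p - 4) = p*(p - 1)*(p + 2)*(p + 4)*(p + 4)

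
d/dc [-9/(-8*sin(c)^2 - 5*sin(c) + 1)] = -9*(16*sin(c) + 5)*cos(c)/(8*sin(c)^2 + 5*sin(c) - 1)^2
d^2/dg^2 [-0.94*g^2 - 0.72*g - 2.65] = -1.88000000000000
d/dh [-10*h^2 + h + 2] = 1 - 20*h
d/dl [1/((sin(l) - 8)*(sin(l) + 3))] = (5 - 2*sin(l))*cos(l)/((sin(l) - 8)^2*(sin(l) + 3)^2)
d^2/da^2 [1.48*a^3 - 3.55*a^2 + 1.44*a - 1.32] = 8.88*a - 7.1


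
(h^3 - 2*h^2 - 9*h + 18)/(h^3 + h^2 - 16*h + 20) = (h^2 - 9)/(h^2 + 3*h - 10)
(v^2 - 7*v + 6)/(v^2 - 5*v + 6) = (v^2 - 7*v + 6)/(v^2 - 5*v + 6)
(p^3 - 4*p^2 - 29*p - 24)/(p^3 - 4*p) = (p^3 - 4*p^2 - 29*p - 24)/(p*(p^2 - 4))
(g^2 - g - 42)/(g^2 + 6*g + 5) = (g^2 - g - 42)/(g^2 + 6*g + 5)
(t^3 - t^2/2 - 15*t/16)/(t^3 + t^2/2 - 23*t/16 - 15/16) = t/(t + 1)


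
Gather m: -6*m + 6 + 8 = 14 - 6*m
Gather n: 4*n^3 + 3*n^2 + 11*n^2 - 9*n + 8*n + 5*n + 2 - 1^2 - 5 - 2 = 4*n^3 + 14*n^2 + 4*n - 6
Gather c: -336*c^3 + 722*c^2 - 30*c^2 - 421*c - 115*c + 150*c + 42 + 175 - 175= -336*c^3 + 692*c^2 - 386*c + 42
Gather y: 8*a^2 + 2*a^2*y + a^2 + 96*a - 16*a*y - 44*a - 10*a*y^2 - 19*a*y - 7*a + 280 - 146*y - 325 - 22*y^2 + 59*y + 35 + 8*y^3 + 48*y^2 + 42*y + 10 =9*a^2 + 45*a + 8*y^3 + y^2*(26 - 10*a) + y*(2*a^2 - 35*a - 45)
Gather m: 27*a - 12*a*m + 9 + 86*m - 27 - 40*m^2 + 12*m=27*a - 40*m^2 + m*(98 - 12*a) - 18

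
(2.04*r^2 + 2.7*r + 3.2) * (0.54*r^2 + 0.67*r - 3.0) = 1.1016*r^4 + 2.8248*r^3 - 2.583*r^2 - 5.956*r - 9.6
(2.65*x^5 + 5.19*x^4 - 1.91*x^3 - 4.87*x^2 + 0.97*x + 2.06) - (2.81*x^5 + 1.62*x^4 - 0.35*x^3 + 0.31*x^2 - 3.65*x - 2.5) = -0.16*x^5 + 3.57*x^4 - 1.56*x^3 - 5.18*x^2 + 4.62*x + 4.56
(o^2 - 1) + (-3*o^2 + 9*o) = -2*o^2 + 9*o - 1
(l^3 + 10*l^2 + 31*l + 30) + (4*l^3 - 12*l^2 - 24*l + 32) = 5*l^3 - 2*l^2 + 7*l + 62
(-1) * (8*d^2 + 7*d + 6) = -8*d^2 - 7*d - 6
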